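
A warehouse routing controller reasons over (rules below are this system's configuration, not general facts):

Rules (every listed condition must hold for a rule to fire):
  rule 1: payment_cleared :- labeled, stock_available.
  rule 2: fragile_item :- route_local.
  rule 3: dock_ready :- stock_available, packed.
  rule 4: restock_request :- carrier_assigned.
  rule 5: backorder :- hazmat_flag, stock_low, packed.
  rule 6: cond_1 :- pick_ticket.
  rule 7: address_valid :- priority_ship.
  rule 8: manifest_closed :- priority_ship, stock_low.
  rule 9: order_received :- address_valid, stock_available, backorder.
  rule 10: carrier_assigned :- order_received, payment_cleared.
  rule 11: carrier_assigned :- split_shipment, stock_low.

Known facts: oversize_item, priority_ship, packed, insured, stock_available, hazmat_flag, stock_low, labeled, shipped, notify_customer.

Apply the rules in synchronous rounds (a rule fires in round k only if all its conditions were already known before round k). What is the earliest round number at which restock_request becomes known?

Round 1: rule 1 [payment_cleared :- labeled, stock_available.]; rule 3 [dock_ready :- stock_available, packed.]; rule 5 [backorder :- hazmat_flag, stock_low, packed.]; rule 7 [address_valid :- priority_ship.]; rule 8 [manifest_closed :- priority_ship, stock_low.]. Adds payment_cleared, dock_ready, backorder, address_valid, manifest_closed.
Round 2: rule 9 [order_received :- address_valid, stock_available, backorder.]. Adds order_received.
Round 3: rule 10 [carrier_assigned :- order_received, payment_cleared.]. Adds carrier_assigned.
Round 4: rule 4 [restock_request :- carrier_assigned.]. Adds restock_request.
restock_request first appears in round 4.

4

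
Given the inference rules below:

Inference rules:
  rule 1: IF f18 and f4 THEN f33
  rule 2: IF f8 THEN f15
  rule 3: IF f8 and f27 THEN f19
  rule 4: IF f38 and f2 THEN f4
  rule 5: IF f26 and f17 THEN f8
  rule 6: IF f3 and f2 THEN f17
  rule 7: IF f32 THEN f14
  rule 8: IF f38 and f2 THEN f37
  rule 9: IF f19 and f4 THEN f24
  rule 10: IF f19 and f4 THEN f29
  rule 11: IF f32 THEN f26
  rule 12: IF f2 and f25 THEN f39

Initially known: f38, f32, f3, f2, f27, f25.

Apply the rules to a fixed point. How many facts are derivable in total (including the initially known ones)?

17

Round 1: rule 4 [IF f38 and f2 THEN f4]; rule 6 [IF f3 and f2 THEN f17]; rule 7 [IF f32 THEN f14]; rule 8 [IF f38 and f2 THEN f37]; rule 11 [IF f32 THEN f26]; rule 12 [IF f2 and f25 THEN f39]. Adds f4, f17, f14, f37, f26, f39.
Round 2: rule 5 [IF f26 and f17 THEN f8]. Adds f8.
Round 3: rule 2 [IF f8 THEN f15]; rule 3 [IF f8 and f27 THEN f19]. Adds f15, f19.
Round 4: rule 9 [IF f19 and f4 THEN f24]; rule 10 [IF f19 and f4 THEN f29]. Adds f24, f29.
Closure: {f14, f15, f17, f19, f2, f24, f25, f26, f27, f29, f3, f32, f37, f38, f39, f4, f8} — 17 facts.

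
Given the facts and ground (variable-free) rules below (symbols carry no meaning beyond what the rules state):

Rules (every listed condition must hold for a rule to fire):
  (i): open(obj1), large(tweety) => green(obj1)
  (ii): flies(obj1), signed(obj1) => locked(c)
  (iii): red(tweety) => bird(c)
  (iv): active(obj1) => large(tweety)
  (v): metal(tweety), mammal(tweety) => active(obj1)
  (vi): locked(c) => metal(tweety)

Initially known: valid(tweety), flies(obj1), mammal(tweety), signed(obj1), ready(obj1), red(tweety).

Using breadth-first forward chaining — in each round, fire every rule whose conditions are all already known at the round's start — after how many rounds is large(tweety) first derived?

4

Round 1 fires (ii), (iii), giving locked(c), bird(c).
Round 2 fires (vi), giving metal(tweety).
Round 3 fires (v), giving active(obj1).
Round 4 fires (iv), giving large(tweety).
large(tweety) first appears in round 4.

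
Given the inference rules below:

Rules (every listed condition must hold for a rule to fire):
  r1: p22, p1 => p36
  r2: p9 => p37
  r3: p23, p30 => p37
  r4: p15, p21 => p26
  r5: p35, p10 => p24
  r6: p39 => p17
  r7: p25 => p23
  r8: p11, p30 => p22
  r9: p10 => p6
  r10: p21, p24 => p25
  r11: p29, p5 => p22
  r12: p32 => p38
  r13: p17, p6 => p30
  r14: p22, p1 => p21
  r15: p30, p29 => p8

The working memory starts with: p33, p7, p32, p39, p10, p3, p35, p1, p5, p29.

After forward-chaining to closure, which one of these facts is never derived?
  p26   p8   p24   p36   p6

p26

Round 1 fires r5, r6, r9, r11, r12, giving p24, p17, p6, p22, p38.
Round 2 fires r1, r13, r14, giving p36, p30, p21.
Round 3 fires r10, r15, giving p25, p8.
Round 4 fires r7, giving p23.
Round 5 fires r3, giving p37.
Derived: p8 (round 3), p24 (round 1), p6 (round 1), p36 (round 2). p26 never appears in any round.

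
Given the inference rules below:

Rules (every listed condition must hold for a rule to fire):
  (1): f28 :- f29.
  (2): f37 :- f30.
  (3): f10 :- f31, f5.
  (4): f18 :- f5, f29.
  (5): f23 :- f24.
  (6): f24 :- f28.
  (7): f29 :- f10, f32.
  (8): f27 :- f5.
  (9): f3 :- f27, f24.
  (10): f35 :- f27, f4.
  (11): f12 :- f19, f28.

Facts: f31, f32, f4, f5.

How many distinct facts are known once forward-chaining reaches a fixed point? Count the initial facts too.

13

Round 1 — (3), (8), derive f10, f27.
Round 2 — (7), (10), derive f29, f35.
Round 3 — (1), (4), derive f28, f18.
Round 4 — (6), derive f24.
Round 5 — (5), (9), derive f23, f3.
Closure: {f10, f18, f23, f24, f27, f28, f29, f3, f31, f32, f35, f4, f5} — 13 facts.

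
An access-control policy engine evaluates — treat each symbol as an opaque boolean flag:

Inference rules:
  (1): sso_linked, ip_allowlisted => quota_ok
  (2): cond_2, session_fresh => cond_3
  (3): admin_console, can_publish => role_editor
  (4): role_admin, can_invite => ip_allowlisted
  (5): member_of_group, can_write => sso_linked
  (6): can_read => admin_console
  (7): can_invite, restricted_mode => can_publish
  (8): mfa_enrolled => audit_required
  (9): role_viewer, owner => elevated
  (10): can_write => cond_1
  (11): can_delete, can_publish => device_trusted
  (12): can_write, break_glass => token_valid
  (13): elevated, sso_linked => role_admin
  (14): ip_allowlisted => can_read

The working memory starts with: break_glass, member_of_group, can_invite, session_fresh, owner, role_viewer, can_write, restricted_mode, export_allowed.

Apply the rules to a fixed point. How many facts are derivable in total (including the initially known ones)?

20

[1] (5) [member_of_group, can_write => sso_linked]; (7) [can_invite, restricted_mode => can_publish]; (9) [role_viewer, owner => elevated]; (10) [can_write => cond_1]; (12) [can_write, break_glass => token_valid]. ⇒ new: sso_linked, can_publish, elevated, cond_1, token_valid.
[2] (13) [elevated, sso_linked => role_admin]. ⇒ new: role_admin.
[3] (4) [role_admin, can_invite => ip_allowlisted]. ⇒ new: ip_allowlisted.
[4] (1) [sso_linked, ip_allowlisted => quota_ok]; (14) [ip_allowlisted => can_read]. ⇒ new: quota_ok, can_read.
[5] (6) [can_read => admin_console]. ⇒ new: admin_console.
[6] (3) [admin_console, can_publish => role_editor]. ⇒ new: role_editor.
Closure: {admin_console, break_glass, can_invite, can_publish, can_read, can_write, cond_1, elevated, export_allowed, ip_allowlisted, member_of_group, owner, quota_ok, restricted_mode, role_admin, role_editor, role_viewer, session_fresh, sso_linked, token_valid} — 20 facts.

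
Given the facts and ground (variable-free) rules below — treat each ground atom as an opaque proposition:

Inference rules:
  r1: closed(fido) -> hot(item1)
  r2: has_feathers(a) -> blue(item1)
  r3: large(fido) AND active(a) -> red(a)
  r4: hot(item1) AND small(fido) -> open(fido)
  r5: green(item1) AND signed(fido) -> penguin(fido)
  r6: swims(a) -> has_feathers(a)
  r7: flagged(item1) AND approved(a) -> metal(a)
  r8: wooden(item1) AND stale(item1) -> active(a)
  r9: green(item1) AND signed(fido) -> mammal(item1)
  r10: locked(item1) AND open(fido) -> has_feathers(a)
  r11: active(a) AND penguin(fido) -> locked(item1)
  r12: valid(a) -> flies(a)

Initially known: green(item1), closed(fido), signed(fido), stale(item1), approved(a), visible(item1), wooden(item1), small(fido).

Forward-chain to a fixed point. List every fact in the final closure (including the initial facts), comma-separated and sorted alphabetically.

Round 1: r1 [closed(fido) -> hot(item1)]; r5 [green(item1) AND signed(fido) -> penguin(fido)]; r8 [wooden(item1) AND stale(item1) -> active(a)]; r9 [green(item1) AND signed(fido) -> mammal(item1)]. Adds hot(item1), penguin(fido), active(a), mammal(item1).
Round 2: r4 [hot(item1) AND small(fido) -> open(fido)]; r11 [active(a) AND penguin(fido) -> locked(item1)]. Adds open(fido), locked(item1).
Round 3: r10 [locked(item1) AND open(fido) -> has_feathers(a)]. Adds has_feathers(a).
Round 4: r2 [has_feathers(a) -> blue(item1)]. Adds blue(item1).

active(a), approved(a), blue(item1), closed(fido), green(item1), has_feathers(a), hot(item1), locked(item1), mammal(item1), open(fido), penguin(fido), signed(fido), small(fido), stale(item1), visible(item1), wooden(item1)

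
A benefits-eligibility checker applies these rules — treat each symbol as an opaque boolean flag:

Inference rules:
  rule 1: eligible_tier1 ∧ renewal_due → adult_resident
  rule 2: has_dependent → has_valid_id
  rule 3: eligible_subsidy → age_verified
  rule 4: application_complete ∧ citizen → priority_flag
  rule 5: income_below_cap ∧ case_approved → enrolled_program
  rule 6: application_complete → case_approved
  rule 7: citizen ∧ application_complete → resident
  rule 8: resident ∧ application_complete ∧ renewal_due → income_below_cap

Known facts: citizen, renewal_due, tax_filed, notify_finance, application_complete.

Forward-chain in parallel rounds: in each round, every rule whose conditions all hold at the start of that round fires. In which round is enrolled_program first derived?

[1] rule 4 [application_complete ∧ citizen → priority_flag]; rule 6 [application_complete → case_approved]; rule 7 [citizen ∧ application_complete → resident]. ⇒ new: priority_flag, case_approved, resident.
[2] rule 8 [resident ∧ application_complete ∧ renewal_due → income_below_cap]. ⇒ new: income_below_cap.
[3] rule 5 [income_below_cap ∧ case_approved → enrolled_program]. ⇒ new: enrolled_program.
enrolled_program first appears in round 3.

3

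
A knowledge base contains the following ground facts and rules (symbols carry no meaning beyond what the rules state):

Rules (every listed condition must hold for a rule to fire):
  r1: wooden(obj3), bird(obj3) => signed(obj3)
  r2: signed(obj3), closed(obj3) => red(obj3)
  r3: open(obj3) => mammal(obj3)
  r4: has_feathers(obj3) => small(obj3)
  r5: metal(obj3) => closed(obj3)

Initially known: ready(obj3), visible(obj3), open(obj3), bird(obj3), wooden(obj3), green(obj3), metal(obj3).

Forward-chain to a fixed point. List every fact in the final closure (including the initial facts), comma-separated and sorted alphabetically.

Round 1 — r1, r3, r5, derive signed(obj3), mammal(obj3), closed(obj3).
Round 2 — r2, derive red(obj3).

bird(obj3), closed(obj3), green(obj3), mammal(obj3), metal(obj3), open(obj3), ready(obj3), red(obj3), signed(obj3), visible(obj3), wooden(obj3)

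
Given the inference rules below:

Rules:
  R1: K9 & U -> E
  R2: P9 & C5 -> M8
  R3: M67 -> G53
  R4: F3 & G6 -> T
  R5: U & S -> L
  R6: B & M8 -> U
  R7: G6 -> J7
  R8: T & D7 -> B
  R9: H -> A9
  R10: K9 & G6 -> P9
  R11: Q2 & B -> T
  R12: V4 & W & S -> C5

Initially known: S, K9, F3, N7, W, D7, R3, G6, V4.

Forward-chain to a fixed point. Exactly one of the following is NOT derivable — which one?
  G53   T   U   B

G53

Round 1: R4 [F3 & G6 -> T]; R7 [G6 -> J7]; R10 [K9 & G6 -> P9]; R12 [V4 & W & S -> C5]. New: T, J7, P9, C5.
Round 2: R2 [P9 & C5 -> M8]; R8 [T & D7 -> B]. New: M8, B.
Round 3: R6 [B & M8 -> U]. New: U.
Round 4: R1 [K9 & U -> E]; R5 [U & S -> L]. New: E, L.
Derived: B (round 2), T (round 1), U (round 3). G53 never appears in any round.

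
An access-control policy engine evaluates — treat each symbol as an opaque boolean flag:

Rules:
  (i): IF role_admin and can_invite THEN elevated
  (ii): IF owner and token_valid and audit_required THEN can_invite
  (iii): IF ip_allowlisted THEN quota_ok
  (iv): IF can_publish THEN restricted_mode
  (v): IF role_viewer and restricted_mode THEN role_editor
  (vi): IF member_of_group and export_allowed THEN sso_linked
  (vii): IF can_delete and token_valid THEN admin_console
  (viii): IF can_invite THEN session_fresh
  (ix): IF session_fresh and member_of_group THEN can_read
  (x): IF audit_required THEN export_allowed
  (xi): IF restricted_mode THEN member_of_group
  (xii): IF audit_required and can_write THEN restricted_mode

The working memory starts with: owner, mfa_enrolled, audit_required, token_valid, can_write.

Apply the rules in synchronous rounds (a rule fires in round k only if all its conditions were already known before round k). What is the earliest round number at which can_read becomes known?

Round 1: (ii) [IF owner and token_valid and audit_required THEN can_invite]; (x) [IF audit_required THEN export_allowed]; (xii) [IF audit_required and can_write THEN restricted_mode]. New: can_invite, export_allowed, restricted_mode.
Round 2: (viii) [IF can_invite THEN session_fresh]; (xi) [IF restricted_mode THEN member_of_group]. New: session_fresh, member_of_group.
Round 3: (vi) [IF member_of_group and export_allowed THEN sso_linked]; (ix) [IF session_fresh and member_of_group THEN can_read]. New: sso_linked, can_read.
can_read first appears in round 3.

3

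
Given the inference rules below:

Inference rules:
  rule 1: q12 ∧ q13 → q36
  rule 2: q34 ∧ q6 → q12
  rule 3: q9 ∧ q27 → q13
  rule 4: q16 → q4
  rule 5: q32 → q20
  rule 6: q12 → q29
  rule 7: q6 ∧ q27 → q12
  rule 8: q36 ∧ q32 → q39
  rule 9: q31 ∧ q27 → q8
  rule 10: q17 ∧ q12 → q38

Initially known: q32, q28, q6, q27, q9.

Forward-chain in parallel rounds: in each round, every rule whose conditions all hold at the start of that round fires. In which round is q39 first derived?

[1] rule 3 [q9 ∧ q27 → q13]; rule 5 [q32 → q20]; rule 7 [q6 ∧ q27 → q12]. ⇒ new: q13, q20, q12.
[2] rule 1 [q12 ∧ q13 → q36]; rule 6 [q12 → q29]. ⇒ new: q36, q29.
[3] rule 8 [q36 ∧ q32 → q39]. ⇒ new: q39.
q39 first appears in round 3.

3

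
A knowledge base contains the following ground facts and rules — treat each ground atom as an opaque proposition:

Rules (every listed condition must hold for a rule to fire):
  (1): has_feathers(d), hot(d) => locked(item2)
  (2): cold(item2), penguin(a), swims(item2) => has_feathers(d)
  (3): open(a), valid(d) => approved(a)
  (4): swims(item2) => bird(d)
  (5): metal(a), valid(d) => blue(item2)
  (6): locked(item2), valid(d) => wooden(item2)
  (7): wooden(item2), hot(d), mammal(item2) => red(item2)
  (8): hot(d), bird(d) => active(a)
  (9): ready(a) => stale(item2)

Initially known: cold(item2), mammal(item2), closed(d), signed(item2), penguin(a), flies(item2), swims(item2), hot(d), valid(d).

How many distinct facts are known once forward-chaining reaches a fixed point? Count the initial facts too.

15

Round 1 fires (2), (4), giving has_feathers(d), bird(d).
Round 2 fires (1), (8), giving locked(item2), active(a).
Round 3 fires (6), giving wooden(item2).
Round 4 fires (7), giving red(item2).
Closure: {active(a), bird(d), closed(d), cold(item2), flies(item2), has_feathers(d), hot(d), locked(item2), mammal(item2), penguin(a), red(item2), signed(item2), swims(item2), valid(d), wooden(item2)} — 15 facts.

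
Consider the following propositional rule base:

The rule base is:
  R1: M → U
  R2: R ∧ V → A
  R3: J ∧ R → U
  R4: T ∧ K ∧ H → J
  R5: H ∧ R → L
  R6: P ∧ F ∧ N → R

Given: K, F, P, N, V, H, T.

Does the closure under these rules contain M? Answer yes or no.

Round 1 — R4, R6, derive J, R.
Round 2 — R2, R3, R5, derive A, U, L.
Fixed point reached. No rule has M as a consequent, and it is not given.

no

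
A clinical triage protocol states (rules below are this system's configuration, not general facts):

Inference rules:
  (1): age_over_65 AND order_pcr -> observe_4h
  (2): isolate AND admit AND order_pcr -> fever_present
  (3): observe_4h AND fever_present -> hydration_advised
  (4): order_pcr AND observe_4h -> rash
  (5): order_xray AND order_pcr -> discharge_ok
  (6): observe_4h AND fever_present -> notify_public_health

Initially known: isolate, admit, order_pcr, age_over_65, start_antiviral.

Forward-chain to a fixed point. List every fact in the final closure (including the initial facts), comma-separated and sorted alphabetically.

Round 1 — (1), (2), derive observe_4h, fever_present.
Round 2 — (3), (4), (6), derive hydration_advised, rash, notify_public_health.

admit, age_over_65, fever_present, hydration_advised, isolate, notify_public_health, observe_4h, order_pcr, rash, start_antiviral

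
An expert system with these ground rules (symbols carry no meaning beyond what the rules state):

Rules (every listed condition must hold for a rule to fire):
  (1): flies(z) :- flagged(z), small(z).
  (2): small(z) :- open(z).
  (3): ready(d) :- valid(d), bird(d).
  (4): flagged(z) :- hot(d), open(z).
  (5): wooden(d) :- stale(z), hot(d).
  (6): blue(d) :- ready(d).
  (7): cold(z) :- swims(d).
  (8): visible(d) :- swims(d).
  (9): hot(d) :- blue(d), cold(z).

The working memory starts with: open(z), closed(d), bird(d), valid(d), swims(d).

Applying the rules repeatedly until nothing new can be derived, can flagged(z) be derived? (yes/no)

Round 1 — (2), (3), (7), (8), derive small(z), ready(d), cold(z), visible(d).
Round 2 — (6), derive blue(d).
Round 3 — (9), derive hot(d).
Round 4 — (4), derive flagged(z).
Round 5 — (1), derive flies(z).
flagged(z) appears in round 4, so it is derivable.

yes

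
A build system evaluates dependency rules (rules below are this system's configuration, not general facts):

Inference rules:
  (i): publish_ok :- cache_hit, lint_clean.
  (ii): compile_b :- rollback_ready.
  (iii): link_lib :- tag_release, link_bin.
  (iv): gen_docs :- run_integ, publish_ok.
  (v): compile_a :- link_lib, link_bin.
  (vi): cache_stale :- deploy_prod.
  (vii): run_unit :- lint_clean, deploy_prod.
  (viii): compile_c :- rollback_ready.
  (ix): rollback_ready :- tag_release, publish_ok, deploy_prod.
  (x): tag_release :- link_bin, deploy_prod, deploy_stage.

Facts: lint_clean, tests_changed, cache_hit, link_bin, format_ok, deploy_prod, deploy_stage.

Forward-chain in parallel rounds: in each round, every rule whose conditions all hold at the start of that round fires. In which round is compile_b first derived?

Round 1 — (i), (vi), (vii), (x), derive publish_ok, cache_stale, run_unit, tag_release.
Round 2 — (iii), (ix), derive link_lib, rollback_ready.
Round 3 — (ii), (v), (viii), derive compile_b, compile_a, compile_c.
compile_b first appears in round 3.

3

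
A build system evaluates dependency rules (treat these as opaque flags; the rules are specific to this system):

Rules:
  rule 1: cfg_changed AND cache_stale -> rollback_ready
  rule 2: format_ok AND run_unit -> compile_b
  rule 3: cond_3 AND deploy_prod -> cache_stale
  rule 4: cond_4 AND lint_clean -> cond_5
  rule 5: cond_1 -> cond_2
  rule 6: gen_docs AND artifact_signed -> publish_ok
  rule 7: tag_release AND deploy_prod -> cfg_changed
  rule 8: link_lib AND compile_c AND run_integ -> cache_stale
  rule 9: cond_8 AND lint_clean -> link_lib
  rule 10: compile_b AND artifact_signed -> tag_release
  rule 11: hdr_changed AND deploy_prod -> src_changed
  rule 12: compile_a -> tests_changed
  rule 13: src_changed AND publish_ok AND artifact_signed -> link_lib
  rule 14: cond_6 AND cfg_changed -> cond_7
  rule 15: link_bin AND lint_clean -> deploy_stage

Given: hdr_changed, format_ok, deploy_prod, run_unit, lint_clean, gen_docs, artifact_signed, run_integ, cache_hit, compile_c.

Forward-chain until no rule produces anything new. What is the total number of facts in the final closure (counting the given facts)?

Round 1: rule 2 [format_ok AND run_unit -> compile_b]; rule 6 [gen_docs AND artifact_signed -> publish_ok]; rule 11 [hdr_changed AND deploy_prod -> src_changed]. New: compile_b, publish_ok, src_changed.
Round 2: rule 10 [compile_b AND artifact_signed -> tag_release]; rule 13 [src_changed AND publish_ok AND artifact_signed -> link_lib]. New: tag_release, link_lib.
Round 3: rule 7 [tag_release AND deploy_prod -> cfg_changed]; rule 8 [link_lib AND compile_c AND run_integ -> cache_stale]. New: cfg_changed, cache_stale.
Round 4: rule 1 [cfg_changed AND cache_stale -> rollback_ready]. New: rollback_ready.
Closure: {artifact_signed, cache_hit, cache_stale, cfg_changed, compile_b, compile_c, deploy_prod, format_ok, gen_docs, hdr_changed, link_lib, lint_clean, publish_ok, rollback_ready, run_integ, run_unit, src_changed, tag_release} — 18 facts.

18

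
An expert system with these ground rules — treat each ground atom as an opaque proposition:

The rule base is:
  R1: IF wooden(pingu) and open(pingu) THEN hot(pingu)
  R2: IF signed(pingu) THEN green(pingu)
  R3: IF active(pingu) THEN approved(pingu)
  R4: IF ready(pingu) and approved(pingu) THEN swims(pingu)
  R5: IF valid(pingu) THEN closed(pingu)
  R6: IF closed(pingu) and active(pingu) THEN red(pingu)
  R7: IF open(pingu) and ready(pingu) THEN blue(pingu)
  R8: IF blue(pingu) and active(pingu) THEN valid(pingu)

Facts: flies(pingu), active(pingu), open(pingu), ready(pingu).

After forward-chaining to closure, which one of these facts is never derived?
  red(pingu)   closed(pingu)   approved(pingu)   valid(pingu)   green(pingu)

green(pingu)

Round 1 — R3, R7, derive approved(pingu), blue(pingu).
Round 2 — R4, R8, derive swims(pingu), valid(pingu).
Round 3 — R5, derive closed(pingu).
Round 4 — R6, derive red(pingu).
Derived: red(pingu) (round 4), approved(pingu) (round 1), closed(pingu) (round 3), valid(pingu) (round 2). green(pingu) never appears in any round.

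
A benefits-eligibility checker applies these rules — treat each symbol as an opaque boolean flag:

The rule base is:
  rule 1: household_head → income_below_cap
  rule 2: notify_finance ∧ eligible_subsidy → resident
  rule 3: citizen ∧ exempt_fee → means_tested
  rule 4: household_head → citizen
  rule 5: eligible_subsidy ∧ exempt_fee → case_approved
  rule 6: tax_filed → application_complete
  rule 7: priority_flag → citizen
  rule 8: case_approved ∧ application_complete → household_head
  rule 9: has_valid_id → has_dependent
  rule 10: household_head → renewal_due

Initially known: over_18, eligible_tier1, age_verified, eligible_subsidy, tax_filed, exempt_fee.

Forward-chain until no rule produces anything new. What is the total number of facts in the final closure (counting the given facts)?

Round 1 — rule 5, rule 6, derive case_approved, application_complete.
Round 2 — rule 8, derive household_head.
Round 3 — rule 1, rule 4, rule 10, derive income_below_cap, citizen, renewal_due.
Round 4 — rule 3, derive means_tested.
Closure: {age_verified, application_complete, case_approved, citizen, eligible_subsidy, eligible_tier1, exempt_fee, household_head, income_below_cap, means_tested, over_18, renewal_due, tax_filed} — 13 facts.

13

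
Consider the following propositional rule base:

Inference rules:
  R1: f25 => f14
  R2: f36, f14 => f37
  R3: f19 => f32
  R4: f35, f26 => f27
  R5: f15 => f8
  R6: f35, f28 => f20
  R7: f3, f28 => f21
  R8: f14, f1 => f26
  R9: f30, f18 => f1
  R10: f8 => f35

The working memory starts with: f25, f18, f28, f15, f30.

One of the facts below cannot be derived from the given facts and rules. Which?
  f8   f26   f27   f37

f37

Round 1: R1 [f25 => f14]; R5 [f15 => f8]; R9 [f30, f18 => f1]. Adds f14, f8, f1.
Round 2: R8 [f14, f1 => f26]; R10 [f8 => f35]. Adds f26, f35.
Round 3: R4 [f35, f26 => f27]; R6 [f35, f28 => f20]. Adds f27, f20.
Derived: f26 (round 2), f27 (round 3), f8 (round 1). f37 never appears in any round.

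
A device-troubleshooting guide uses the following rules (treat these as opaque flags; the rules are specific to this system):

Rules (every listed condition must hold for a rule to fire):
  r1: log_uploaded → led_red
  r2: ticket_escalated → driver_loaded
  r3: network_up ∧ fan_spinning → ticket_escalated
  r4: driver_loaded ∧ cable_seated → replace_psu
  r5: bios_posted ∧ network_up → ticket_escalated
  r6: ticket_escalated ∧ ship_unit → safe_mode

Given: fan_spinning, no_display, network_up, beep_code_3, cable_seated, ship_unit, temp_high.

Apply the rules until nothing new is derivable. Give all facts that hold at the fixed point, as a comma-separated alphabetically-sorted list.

Round 1 — r3, derive ticket_escalated.
Round 2 — r2, r6, derive driver_loaded, safe_mode.
Round 3 — r4, derive replace_psu.

beep_code_3, cable_seated, driver_loaded, fan_spinning, network_up, no_display, replace_psu, safe_mode, ship_unit, temp_high, ticket_escalated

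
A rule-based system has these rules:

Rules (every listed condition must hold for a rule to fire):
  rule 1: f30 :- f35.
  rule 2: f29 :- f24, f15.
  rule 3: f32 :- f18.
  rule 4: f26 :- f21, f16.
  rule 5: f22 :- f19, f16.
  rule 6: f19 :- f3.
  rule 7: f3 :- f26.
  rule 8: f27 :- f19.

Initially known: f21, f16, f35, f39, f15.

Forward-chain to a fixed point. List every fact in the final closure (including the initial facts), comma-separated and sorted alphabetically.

f15, f16, f19, f21, f22, f26, f27, f3, f30, f35, f39

Round 1 fires rule 1, rule 4, giving f30, f26.
Round 2 fires rule 7, giving f3.
Round 3 fires rule 6, giving f19.
Round 4 fires rule 5, rule 8, giving f22, f27.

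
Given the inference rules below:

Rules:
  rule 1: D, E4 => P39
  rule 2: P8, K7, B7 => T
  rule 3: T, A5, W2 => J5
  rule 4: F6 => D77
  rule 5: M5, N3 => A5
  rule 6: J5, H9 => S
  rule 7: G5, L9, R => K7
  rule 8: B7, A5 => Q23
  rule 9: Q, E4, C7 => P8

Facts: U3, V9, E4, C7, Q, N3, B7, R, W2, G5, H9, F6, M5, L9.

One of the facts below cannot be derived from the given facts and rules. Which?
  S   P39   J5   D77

P39

Round 1: rule 4 [F6 => D77]; rule 5 [M5, N3 => A5]; rule 7 [G5, L9, R => K7]; rule 9 [Q, E4, C7 => P8]. New: D77, A5, K7, P8.
Round 2: rule 2 [P8, K7, B7 => T]; rule 8 [B7, A5 => Q23]. New: T, Q23.
Round 3: rule 3 [T, A5, W2 => J5]. New: J5.
Round 4: rule 6 [J5, H9 => S]. New: S.
Derived: S (round 4), D77 (round 1), J5 (round 3). P39 never appears in any round.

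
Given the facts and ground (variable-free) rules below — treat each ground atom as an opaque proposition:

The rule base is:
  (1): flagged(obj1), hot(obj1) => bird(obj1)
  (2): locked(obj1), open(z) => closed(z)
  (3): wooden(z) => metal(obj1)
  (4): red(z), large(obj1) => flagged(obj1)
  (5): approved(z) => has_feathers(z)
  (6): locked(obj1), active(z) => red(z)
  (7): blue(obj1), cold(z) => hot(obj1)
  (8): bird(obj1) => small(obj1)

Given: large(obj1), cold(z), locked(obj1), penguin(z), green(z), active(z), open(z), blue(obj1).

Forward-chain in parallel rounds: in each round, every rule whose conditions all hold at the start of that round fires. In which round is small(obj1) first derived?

[1] (2) [locked(obj1), open(z) => closed(z)]; (6) [locked(obj1), active(z) => red(z)]; (7) [blue(obj1), cold(z) => hot(obj1)]. ⇒ new: closed(z), red(z), hot(obj1).
[2] (4) [red(z), large(obj1) => flagged(obj1)]. ⇒ new: flagged(obj1).
[3] (1) [flagged(obj1), hot(obj1) => bird(obj1)]. ⇒ new: bird(obj1).
[4] (8) [bird(obj1) => small(obj1)]. ⇒ new: small(obj1).
small(obj1) first appears in round 4.

4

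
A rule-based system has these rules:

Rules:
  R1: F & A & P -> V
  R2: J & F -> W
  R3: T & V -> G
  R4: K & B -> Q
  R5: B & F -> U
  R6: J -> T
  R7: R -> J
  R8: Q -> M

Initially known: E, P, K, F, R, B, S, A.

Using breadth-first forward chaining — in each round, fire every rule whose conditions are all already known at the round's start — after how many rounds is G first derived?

3

[1] R1 [F & A & P -> V]; R4 [K & B -> Q]; R5 [B & F -> U]; R7 [R -> J]. ⇒ new: V, Q, U, J.
[2] R2 [J & F -> W]; R6 [J -> T]; R8 [Q -> M]. ⇒ new: W, T, M.
[3] R3 [T & V -> G]. ⇒ new: G.
G first appears in round 3.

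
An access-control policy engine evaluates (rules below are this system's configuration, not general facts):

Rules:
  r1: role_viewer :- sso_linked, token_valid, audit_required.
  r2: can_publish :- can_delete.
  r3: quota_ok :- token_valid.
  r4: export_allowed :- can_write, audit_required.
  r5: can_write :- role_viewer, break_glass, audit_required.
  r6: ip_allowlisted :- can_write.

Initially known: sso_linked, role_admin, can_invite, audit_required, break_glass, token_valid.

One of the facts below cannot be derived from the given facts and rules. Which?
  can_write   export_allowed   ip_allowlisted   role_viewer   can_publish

Round 1 fires r1, r3, giving role_viewer, quota_ok.
Round 2 fires r5, giving can_write.
Round 3 fires r4, r6, giving export_allowed, ip_allowlisted.
Derived: can_write (round 2), export_allowed (round 3), ip_allowlisted (round 3), role_viewer (round 1). can_publish never appears in any round.

can_publish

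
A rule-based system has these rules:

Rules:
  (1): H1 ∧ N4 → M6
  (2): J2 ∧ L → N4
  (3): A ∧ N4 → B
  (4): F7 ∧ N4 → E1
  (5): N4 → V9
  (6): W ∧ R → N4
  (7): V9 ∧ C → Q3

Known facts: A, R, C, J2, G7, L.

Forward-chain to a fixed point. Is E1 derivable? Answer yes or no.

no

Round 1 — (2), derive N4.
Round 2 — (3), (5), derive B, V9.
Round 3 — (7), derive Q3.
Fixed point reached. E1 is concluded only by (4); (4) needs F7 (never derived).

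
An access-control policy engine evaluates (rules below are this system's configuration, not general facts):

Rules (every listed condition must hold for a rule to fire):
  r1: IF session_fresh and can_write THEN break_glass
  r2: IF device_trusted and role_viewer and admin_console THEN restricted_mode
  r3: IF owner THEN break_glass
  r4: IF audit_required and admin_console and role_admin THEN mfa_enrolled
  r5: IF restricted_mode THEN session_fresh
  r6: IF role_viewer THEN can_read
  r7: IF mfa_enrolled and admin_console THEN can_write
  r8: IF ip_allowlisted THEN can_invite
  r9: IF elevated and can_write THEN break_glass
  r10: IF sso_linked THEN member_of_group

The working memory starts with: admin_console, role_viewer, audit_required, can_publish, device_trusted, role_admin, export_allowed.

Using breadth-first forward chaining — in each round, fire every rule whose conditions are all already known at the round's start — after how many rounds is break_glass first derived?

Round 1: r2 [IF device_trusted and role_viewer and admin_console THEN restricted_mode]; r4 [IF audit_required and admin_console and role_admin THEN mfa_enrolled]; r6 [IF role_viewer THEN can_read]. Adds restricted_mode, mfa_enrolled, can_read.
Round 2: r5 [IF restricted_mode THEN session_fresh]; r7 [IF mfa_enrolled and admin_console THEN can_write]. Adds session_fresh, can_write.
Round 3: r1 [IF session_fresh and can_write THEN break_glass]. Adds break_glass.
break_glass first appears in round 3.

3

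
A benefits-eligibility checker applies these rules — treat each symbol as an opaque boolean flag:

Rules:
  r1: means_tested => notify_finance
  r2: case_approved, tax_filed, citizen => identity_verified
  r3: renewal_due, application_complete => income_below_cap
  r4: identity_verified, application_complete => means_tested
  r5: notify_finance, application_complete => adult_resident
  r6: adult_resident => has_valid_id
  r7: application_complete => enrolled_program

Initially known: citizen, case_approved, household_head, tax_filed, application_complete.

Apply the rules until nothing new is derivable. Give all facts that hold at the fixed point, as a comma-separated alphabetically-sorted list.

Round 1: r2 [case_approved, tax_filed, citizen => identity_verified]; r7 [application_complete => enrolled_program]. New: identity_verified, enrolled_program.
Round 2: r4 [identity_verified, application_complete => means_tested]. New: means_tested.
Round 3: r1 [means_tested => notify_finance]. New: notify_finance.
Round 4: r5 [notify_finance, application_complete => adult_resident]. New: adult_resident.
Round 5: r6 [adult_resident => has_valid_id]. New: has_valid_id.

adult_resident, application_complete, case_approved, citizen, enrolled_program, has_valid_id, household_head, identity_verified, means_tested, notify_finance, tax_filed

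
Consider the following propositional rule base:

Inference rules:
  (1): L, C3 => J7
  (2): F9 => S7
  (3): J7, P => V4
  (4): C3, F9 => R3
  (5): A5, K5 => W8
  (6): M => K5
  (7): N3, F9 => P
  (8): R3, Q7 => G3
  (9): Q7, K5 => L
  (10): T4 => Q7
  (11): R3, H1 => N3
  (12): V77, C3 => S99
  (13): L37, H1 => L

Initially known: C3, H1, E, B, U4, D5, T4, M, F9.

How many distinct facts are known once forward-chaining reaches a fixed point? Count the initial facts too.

19

Round 1: (2) [F9 => S7]; (4) [C3, F9 => R3]; (6) [M => K5]; (10) [T4 => Q7]. New: S7, R3, K5, Q7.
Round 2: (8) [R3, Q7 => G3]; (9) [Q7, K5 => L]; (11) [R3, H1 => N3]. New: G3, L, N3.
Round 3: (1) [L, C3 => J7]; (7) [N3, F9 => P]. New: J7, P.
Round 4: (3) [J7, P => V4]. New: V4.
Closure: {B, C3, D5, E, F9, G3, H1, J7, K5, L, M, N3, P, Q7, R3, S7, T4, U4, V4} — 19 facts.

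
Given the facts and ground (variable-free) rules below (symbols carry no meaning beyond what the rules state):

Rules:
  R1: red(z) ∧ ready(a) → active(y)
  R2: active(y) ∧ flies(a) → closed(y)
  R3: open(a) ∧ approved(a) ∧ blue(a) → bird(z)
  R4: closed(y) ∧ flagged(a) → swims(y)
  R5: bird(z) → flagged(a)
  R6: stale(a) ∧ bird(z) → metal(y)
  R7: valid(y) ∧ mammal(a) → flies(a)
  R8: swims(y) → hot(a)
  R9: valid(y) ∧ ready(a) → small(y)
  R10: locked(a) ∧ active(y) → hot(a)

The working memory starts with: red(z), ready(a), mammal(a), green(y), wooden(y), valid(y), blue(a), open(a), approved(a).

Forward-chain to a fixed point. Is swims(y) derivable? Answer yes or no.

yes

Round 1: R1 [red(z) ∧ ready(a) → active(y)]; R3 [open(a) ∧ approved(a) ∧ blue(a) → bird(z)]; R7 [valid(y) ∧ mammal(a) → flies(a)]; R9 [valid(y) ∧ ready(a) → small(y)]. New: active(y), bird(z), flies(a), small(y).
Round 2: R2 [active(y) ∧ flies(a) → closed(y)]; R5 [bird(z) → flagged(a)]. New: closed(y), flagged(a).
Round 3: R4 [closed(y) ∧ flagged(a) → swims(y)]. New: swims(y).
Round 4: R8 [swims(y) → hot(a)]. New: hot(a).
swims(y) appears in round 3, so it is derivable.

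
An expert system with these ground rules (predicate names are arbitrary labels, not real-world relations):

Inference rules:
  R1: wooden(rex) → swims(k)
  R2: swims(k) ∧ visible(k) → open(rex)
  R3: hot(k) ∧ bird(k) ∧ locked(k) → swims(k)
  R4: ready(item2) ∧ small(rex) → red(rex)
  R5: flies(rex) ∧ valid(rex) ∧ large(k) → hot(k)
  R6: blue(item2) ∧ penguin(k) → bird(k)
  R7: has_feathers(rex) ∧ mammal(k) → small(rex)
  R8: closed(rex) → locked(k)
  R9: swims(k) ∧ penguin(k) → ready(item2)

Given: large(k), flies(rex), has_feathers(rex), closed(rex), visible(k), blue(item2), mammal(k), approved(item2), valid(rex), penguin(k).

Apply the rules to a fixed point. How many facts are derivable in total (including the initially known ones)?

18

Round 1: R5 [flies(rex) ∧ valid(rex) ∧ large(k) → hot(k)]; R6 [blue(item2) ∧ penguin(k) → bird(k)]; R7 [has_feathers(rex) ∧ mammal(k) → small(rex)]; R8 [closed(rex) → locked(k)]. Adds hot(k), bird(k), small(rex), locked(k).
Round 2: R3 [hot(k) ∧ bird(k) ∧ locked(k) → swims(k)]. Adds swims(k).
Round 3: R2 [swims(k) ∧ visible(k) → open(rex)]; R9 [swims(k) ∧ penguin(k) → ready(item2)]. Adds open(rex), ready(item2).
Round 4: R4 [ready(item2) ∧ small(rex) → red(rex)]. Adds red(rex).
Closure: {approved(item2), bird(k), blue(item2), closed(rex), flies(rex), has_feathers(rex), hot(k), large(k), locked(k), mammal(k), open(rex), penguin(k), ready(item2), red(rex), small(rex), swims(k), valid(rex), visible(k)} — 18 facts.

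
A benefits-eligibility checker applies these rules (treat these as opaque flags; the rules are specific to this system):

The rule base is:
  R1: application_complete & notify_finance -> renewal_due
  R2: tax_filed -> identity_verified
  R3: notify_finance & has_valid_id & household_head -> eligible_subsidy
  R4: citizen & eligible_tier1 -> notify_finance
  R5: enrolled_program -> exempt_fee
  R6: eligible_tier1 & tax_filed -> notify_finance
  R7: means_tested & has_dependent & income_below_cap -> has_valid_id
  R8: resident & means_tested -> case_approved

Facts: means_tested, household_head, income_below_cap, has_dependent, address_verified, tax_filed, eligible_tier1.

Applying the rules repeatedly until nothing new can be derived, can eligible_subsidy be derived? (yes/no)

Round 1: R2 [tax_filed -> identity_verified]; R6 [eligible_tier1 & tax_filed -> notify_finance]; R7 [means_tested & has_dependent & income_below_cap -> has_valid_id]. New: identity_verified, notify_finance, has_valid_id.
Round 2: R3 [notify_finance & has_valid_id & household_head -> eligible_subsidy]. New: eligible_subsidy.
eligible_subsidy appears in round 2, so it is derivable.

yes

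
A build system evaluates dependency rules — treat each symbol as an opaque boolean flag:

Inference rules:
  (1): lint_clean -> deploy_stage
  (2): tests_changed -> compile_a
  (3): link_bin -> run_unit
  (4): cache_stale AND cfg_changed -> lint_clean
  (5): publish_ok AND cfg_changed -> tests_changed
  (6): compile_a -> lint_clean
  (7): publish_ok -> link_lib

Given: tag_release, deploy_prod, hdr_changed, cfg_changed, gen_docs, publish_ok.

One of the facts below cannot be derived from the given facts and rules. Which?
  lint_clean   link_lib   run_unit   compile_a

Round 1: (5) [publish_ok AND cfg_changed -> tests_changed]; (7) [publish_ok -> link_lib]. Adds tests_changed, link_lib.
Round 2: (2) [tests_changed -> compile_a]. Adds compile_a.
Round 3: (6) [compile_a -> lint_clean]. Adds lint_clean.
Round 4: (1) [lint_clean -> deploy_stage]. Adds deploy_stage.
Derived: lint_clean (round 3), link_lib (round 1), compile_a (round 2). run_unit never appears in any round.

run_unit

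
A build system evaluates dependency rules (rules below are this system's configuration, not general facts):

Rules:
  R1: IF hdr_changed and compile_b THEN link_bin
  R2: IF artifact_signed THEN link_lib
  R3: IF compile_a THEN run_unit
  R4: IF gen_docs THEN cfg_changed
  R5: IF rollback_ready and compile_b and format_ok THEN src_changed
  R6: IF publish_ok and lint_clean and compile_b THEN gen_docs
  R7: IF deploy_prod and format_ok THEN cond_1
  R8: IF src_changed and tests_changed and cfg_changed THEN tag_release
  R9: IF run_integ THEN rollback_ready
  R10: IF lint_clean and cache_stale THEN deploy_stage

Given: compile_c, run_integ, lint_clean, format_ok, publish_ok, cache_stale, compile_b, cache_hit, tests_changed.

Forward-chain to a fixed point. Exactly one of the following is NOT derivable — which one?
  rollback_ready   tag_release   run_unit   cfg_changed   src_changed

run_unit

Round 1 — R6, R9, R10, derive gen_docs, rollback_ready, deploy_stage.
Round 2 — R4, R5, derive cfg_changed, src_changed.
Round 3 — R8, derive tag_release.
Derived: src_changed (round 2), tag_release (round 3), rollback_ready (round 1), cfg_changed (round 2). run_unit never appears in any round.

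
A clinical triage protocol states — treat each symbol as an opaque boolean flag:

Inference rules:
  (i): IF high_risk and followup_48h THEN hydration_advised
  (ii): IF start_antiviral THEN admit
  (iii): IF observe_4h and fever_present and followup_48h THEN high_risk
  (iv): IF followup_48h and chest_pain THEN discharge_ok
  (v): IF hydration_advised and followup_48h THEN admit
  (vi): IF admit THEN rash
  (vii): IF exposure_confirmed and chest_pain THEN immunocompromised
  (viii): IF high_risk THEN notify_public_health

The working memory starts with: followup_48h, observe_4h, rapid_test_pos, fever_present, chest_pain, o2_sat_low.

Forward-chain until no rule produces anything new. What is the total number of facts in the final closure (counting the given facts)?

12

[1] (iii) [IF observe_4h and fever_present and followup_48h THEN high_risk]; (iv) [IF followup_48h and chest_pain THEN discharge_ok]. ⇒ new: high_risk, discharge_ok.
[2] (i) [IF high_risk and followup_48h THEN hydration_advised]; (viii) [IF high_risk THEN notify_public_health]. ⇒ new: hydration_advised, notify_public_health.
[3] (v) [IF hydration_advised and followup_48h THEN admit]. ⇒ new: admit.
[4] (vi) [IF admit THEN rash]. ⇒ new: rash.
Closure: {admit, chest_pain, discharge_ok, fever_present, followup_48h, high_risk, hydration_advised, notify_public_health, o2_sat_low, observe_4h, rapid_test_pos, rash} — 12 facts.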